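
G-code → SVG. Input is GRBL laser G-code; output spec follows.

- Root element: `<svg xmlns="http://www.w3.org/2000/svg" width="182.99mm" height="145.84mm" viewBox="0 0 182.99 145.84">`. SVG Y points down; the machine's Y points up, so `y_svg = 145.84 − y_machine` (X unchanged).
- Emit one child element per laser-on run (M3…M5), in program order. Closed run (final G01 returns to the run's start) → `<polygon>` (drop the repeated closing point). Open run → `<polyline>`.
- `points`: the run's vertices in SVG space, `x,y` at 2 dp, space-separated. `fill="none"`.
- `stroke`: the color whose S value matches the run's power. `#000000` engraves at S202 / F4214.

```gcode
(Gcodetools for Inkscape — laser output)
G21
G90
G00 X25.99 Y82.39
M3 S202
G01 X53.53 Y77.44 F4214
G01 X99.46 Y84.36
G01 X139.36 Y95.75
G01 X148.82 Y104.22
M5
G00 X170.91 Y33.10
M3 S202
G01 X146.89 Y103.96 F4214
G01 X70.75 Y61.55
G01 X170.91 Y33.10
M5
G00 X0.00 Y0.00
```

<svg xmlns="http://www.w3.org/2000/svg" width="182.99mm" height="145.84mm" viewBox="0 0 182.99 145.84">
  <polyline points="25.99,63.45 53.53,68.40 99.46,61.48 139.36,50.09 148.82,41.62" fill="none" stroke="#000000"/>
  <polygon points="170.91,112.74 146.89,41.88 70.75,84.29" fill="none" stroke="#000000"/>
</svg>

Each laser-on run becomes one SVG element. Flip Y back into SVG space with y_svg = 145.84 − y_machine. Every run uses S202, so all elements get stroke `#000000` (engrave).

Run 1: The run is open, so emit a `<polyline>` with points (Y-flipped): 25.99,63.45 53.53,68.40 99.46,61.48 139.36,50.09 148.82,41.62.

Run 2: The run returns to its start, so emit a `<polygon>` with points (Y-flipped): 170.91,112.74 146.89,41.88 70.75,84.29.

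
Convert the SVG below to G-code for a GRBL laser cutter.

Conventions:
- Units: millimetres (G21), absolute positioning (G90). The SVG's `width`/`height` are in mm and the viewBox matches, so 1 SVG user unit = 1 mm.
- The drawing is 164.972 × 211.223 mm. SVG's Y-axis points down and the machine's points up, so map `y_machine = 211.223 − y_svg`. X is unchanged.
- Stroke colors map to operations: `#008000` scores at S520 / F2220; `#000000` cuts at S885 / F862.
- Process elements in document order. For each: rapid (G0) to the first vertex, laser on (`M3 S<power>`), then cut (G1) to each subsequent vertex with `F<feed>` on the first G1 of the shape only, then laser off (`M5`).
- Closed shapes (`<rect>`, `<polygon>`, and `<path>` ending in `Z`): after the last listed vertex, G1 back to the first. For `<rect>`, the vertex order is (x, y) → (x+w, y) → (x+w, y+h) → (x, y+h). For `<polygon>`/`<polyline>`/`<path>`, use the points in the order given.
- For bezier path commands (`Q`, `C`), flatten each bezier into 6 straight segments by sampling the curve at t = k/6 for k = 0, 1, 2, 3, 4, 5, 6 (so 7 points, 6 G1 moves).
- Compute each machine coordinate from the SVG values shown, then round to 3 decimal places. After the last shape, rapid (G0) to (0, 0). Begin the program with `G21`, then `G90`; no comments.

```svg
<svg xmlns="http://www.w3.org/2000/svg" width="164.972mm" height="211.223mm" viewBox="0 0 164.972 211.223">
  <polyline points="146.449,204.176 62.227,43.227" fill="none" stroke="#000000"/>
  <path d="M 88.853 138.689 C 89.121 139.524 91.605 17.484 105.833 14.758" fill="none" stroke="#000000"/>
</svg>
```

viewBox `0 0 164.972 211.223` with mm width/height → 1 unit = 1 mm. Flip: y_m = 211.223 − y_svg.

**Shape 1** — `<polyline>` line segment, stroke `#000000` → cut (S885, F862). Machine vertices: (146.449,7.047) → (62.227,167.996). Open path.

**Shape 2** — `<path>` cubic bezier, stroke `#000000` → cut (S885, F862). Control points (SVG): P0=(88.853,138.689), P1=(89.121,139.524), P2=(91.605,17.484), P3=(105.833,14.758); sampled at t=k/6. Machine vertices: (88.853,72.534) → (89.216,81.235) → (90.213,103.687) → (92.108,133.164) → (95.167,162.938) → (99.654,186.280) → (105.833,196.465). Open path.

G21
G90
G0 X146.449 Y7.047
M3 S885
G1 X62.227 Y167.996 F862
M5
G0 X88.853 Y72.534
M3 S885
G1 X89.216 Y81.235 F862
G1 X90.213 Y103.687
G1 X92.108 Y133.164
G1 X95.167 Y162.938
G1 X99.654 Y186.280
G1 X105.833 Y196.465
M5
G0 X0.000 Y0.000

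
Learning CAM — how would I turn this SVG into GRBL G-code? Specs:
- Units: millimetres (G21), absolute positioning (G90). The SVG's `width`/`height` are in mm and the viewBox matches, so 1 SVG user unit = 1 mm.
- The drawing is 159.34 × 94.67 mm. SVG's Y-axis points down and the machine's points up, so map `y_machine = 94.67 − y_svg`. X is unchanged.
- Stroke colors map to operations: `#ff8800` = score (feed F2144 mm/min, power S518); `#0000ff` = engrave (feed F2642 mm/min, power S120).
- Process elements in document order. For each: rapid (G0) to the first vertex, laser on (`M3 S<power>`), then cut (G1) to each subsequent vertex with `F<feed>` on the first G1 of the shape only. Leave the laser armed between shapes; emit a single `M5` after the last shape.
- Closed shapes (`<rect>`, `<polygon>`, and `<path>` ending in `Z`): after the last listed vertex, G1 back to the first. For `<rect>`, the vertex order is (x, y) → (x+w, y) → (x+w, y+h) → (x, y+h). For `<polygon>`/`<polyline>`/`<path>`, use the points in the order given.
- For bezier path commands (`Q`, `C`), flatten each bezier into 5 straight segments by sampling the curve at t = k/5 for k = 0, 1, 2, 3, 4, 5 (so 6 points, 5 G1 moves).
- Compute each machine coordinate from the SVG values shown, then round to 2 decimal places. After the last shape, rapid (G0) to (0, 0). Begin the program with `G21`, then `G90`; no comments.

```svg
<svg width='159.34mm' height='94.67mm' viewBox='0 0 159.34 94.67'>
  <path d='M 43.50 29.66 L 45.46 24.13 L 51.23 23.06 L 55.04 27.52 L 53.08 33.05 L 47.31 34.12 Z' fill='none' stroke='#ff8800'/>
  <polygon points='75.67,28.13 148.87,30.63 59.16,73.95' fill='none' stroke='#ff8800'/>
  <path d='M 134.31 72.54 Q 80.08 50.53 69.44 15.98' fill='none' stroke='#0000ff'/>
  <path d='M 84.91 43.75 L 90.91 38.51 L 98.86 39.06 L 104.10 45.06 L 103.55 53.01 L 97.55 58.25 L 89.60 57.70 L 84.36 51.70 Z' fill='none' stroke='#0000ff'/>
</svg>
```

G21
G90
G0 X43.50 Y65.01
M3 S518
G1 X45.46 Y70.54 F2144
G1 X51.23 Y71.61
G1 X55.04 Y67.15
G1 X53.08 Y61.62
G1 X47.31 Y60.55
G1 X43.50 Y65.01
G0 X75.67 Y66.54
M3 S518
G1 X148.87 Y64.04 F2144
G1 X59.16 Y20.72
G1 X75.67 Y66.54
G0 X134.31 Y22.13
M3 S120
G1 X114.36 Y31.44 F2642
G1 X97.90 Y41.74
G1 X84.93 Y53.06
G1 X75.44 Y65.37
G1 X69.44 Y78.69
G0 X84.91 Y50.92
M3 S120
G1 X90.91 Y56.16 F2642
G1 X98.86 Y55.61
G1 X104.10 Y49.61
G1 X103.55 Y41.66
G1 X97.55 Y36.42
G1 X89.60 Y36.97
G1 X84.36 Y42.97
G1 X84.91 Y50.92
M5
G0 X0.00 Y0.00

1 u = 1 mm; y_m = 94.67 − y.

[1] `<path>` regular polygon, #ff8800→score S518 F2144: (43.50,65.01) → (45.46,70.54) → (51.23,71.61) → (55.04,67.15) → (53.08,61.62) → (47.31,60.55) → (43.50,65.01) (closed)

[2] `<polygon>` closed polygon, #ff8800→score S518 F2144: (75.67,66.54) → (148.87,64.04) → (59.16,20.72) → (75.67,66.54) (closed)

[3] `<path>` quadratic bezier, #0000ff→engrave S120 F2642: (134.31,22.13) → (114.36,31.44) → (97.90,41.74) → (84.93,53.06) → (75.44,65.37) → (69.44,78.69)

[4] `<path>` regular polygon, #0000ff→engrave S120 F2642: (84.91,50.92) → (90.91,56.16) → (98.86,55.61) → (104.10,49.61) → (103.55,41.66) → (97.55,36.42) → (89.60,36.97) → (84.36,42.97) → (84.91,50.92) (closed)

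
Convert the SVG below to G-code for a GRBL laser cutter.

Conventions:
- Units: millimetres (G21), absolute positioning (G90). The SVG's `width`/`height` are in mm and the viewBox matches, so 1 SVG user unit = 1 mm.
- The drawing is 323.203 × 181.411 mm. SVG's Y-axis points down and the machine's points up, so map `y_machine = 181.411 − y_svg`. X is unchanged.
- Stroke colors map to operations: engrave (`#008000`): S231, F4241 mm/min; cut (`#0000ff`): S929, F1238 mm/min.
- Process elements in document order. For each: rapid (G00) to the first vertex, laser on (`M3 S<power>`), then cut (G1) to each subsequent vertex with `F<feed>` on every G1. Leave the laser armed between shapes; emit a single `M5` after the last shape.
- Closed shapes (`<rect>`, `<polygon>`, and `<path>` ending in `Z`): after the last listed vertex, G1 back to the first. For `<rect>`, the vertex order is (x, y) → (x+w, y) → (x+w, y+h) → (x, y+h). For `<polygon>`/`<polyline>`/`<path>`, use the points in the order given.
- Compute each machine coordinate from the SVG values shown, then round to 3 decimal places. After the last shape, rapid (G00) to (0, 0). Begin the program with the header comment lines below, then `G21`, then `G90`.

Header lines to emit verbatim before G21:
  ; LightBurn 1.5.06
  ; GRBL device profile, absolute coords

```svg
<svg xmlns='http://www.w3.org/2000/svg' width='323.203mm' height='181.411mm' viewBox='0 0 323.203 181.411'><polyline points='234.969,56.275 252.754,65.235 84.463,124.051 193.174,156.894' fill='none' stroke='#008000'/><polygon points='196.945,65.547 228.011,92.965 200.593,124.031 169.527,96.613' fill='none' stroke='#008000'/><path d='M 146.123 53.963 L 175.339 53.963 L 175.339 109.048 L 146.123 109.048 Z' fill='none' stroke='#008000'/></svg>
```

viewBox `0 0 323.203 181.411` with mm width/height → 1 unit = 1 mm. Flip: y_m = 181.411 − y_svg.

**Shape 1** — `<polyline>` open polyline, stroke `#008000` → engrave (S231, F4241). Machine vertices: (234.969,125.136) → (252.754,116.176) → (84.463,57.360) → (193.174,24.517). Open path.

**Shape 2** — `<polygon>` regular polygon, stroke `#008000` → engrave (S231, F4241). Machine vertices: (196.945,115.864) → (228.011,88.446) → (200.593,57.380) → (169.527,84.798) → (196.945,115.864). Closed: final G1 returns to the first vertex.

**Shape 3** — `<path>` rectangle, stroke `#008000` → engrave (S231, F4241). Machine vertices: (146.123,127.448) → (175.339,127.448) → (175.339,72.363) → (146.123,72.363) → (146.123,127.448). Closed: final G1 returns to the first vertex.

; LightBurn 1.5.06
; GRBL device profile, absolute coords
G21
G90
G00 X234.969 Y125.136
M3 S231
G1 X252.754 Y116.176 F4241
G1 X84.463 Y57.360 F4241
G1 X193.174 Y24.517 F4241
G00 X196.945 Y115.864
M3 S231
G1 X228.011 Y88.446 F4241
G1 X200.593 Y57.380 F4241
G1 X169.527 Y84.798 F4241
G1 X196.945 Y115.864 F4241
G00 X146.123 Y127.448
M3 S231
G1 X175.339 Y127.448 F4241
G1 X175.339 Y72.363 F4241
G1 X146.123 Y72.363 F4241
G1 X146.123 Y127.448 F4241
M5
G00 X0.000 Y0.000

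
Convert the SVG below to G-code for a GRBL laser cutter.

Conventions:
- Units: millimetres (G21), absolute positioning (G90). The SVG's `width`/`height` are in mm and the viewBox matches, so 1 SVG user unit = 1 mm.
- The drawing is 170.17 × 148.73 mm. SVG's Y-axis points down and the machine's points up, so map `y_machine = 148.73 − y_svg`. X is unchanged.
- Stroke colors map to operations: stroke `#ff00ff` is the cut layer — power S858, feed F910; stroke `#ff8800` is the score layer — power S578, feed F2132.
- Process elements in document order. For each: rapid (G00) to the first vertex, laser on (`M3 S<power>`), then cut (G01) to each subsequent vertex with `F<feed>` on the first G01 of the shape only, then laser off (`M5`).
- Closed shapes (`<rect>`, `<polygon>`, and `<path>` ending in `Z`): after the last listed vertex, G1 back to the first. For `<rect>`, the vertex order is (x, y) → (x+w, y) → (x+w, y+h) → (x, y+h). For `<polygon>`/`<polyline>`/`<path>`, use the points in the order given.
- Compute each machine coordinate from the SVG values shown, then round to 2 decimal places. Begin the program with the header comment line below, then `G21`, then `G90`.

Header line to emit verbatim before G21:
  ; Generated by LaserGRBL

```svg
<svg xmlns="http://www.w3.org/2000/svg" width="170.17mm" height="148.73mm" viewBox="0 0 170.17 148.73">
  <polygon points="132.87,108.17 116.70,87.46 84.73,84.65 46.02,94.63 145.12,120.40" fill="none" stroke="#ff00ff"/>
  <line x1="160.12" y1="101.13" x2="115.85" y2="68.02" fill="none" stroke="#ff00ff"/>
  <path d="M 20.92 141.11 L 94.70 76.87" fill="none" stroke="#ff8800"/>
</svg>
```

; Generated by LaserGRBL
G21
G90
G00 X132.87 Y40.56
M3 S858
G01 X116.70 Y61.27 F910
G01 X84.73 Y64.08
G01 X46.02 Y54.10
G01 X145.12 Y28.33
G01 X132.87 Y40.56
M5
G00 X160.12 Y47.60
M3 S858
G01 X115.85 Y80.71 F910
M5
G00 X20.92 Y7.62
M3 S578
G01 X94.70 Y71.86 F2132
M5

1 u = 1 mm; y_m = 148.73 − y.

[1] `<polygon>` closed polygon, #ff00ff→cut S858 F910: (132.87,40.56) → (116.70,61.27) → (84.73,64.08) → (46.02,54.10) → (145.12,28.33) → (132.87,40.56) (closed)

[2] `<line>` line segment, #ff00ff→cut S858 F910: (160.12,47.60) → (115.85,80.71)

[3] `<path>` line segment, #ff8800→score S578 F2132: (20.92,7.62) → (94.70,71.86)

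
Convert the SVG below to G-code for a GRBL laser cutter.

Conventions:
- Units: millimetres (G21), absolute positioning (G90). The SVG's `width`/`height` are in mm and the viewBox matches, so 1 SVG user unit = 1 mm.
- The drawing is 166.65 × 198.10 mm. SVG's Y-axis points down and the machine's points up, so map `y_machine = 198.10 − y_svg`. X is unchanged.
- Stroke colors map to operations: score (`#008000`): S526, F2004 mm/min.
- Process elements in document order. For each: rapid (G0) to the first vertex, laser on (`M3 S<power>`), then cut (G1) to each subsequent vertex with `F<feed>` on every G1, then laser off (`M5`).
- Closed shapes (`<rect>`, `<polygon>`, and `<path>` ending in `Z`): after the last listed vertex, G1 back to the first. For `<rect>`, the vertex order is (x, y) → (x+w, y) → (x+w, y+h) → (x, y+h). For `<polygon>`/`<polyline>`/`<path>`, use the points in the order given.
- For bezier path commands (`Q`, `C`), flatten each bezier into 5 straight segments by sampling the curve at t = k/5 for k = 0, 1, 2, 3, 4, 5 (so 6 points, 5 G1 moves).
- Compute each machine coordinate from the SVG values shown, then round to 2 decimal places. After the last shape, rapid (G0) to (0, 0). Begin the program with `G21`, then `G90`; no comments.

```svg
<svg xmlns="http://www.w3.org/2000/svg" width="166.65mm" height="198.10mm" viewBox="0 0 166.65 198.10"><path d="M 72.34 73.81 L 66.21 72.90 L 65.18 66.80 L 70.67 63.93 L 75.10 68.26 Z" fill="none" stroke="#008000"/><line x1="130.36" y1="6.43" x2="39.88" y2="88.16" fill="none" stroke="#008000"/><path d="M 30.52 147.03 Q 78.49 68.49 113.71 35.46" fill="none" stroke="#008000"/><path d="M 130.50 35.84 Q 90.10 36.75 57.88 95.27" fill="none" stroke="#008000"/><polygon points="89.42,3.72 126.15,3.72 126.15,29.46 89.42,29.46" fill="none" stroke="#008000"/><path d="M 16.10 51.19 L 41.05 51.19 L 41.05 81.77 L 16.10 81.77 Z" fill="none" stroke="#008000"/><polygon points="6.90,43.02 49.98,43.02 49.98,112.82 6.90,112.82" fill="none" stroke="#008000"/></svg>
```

G21
G90
G0 X72.34 Y124.29
M3 S526
G1 X66.21 Y125.20 F2004
G1 X65.18 Y131.30 F2004
G1 X70.67 Y134.17 F2004
G1 X75.10 Y129.84 F2004
G1 X72.34 Y124.29 F2004
M5
G0 X130.36 Y191.67
M3 S526
G1 X39.88 Y109.94 F2004
M5
G0 X30.52 Y51.07
M3 S526
G1 X49.20 Y80.67 F2004
G1 X66.86 Y106.62 F2004
G1 X83.49 Y128.93 F2004
G1 X99.11 Y147.61 F2004
G1 X113.71 Y162.64 F2004
M5
G0 X130.50 Y162.26
M3 S526
G1 X114.67 Y159.59 F2004
G1 X99.49 Y152.31 F2004
G1 X84.96 Y140.43 F2004
G1 X71.10 Y123.93 F2004
G1 X57.88 Y102.83 F2004
M5
G0 X89.42 Y194.38
M3 S526
G1 X126.15 Y194.38 F2004
G1 X126.15 Y168.64 F2004
G1 X89.42 Y168.64 F2004
G1 X89.42 Y194.38 F2004
M5
G0 X16.10 Y146.91
M3 S526
G1 X41.05 Y146.91 F2004
G1 X41.05 Y116.33 F2004
G1 X16.10 Y116.33 F2004
G1 X16.10 Y146.91 F2004
M5
G0 X6.90 Y155.08
M3 S526
G1 X49.98 Y155.08 F2004
G1 X49.98 Y85.28 F2004
G1 X6.90 Y85.28 F2004
G1 X6.90 Y155.08 F2004
M5
G0 X0.00 Y0.00

viewBox `0 0 166.65 198.10` with mm width/height → 1 unit = 1 mm. Flip: y_m = 198.10 − y_svg.

**Shape 1** — `<path>` regular polygon, stroke `#008000` → score (S526, F2004). Machine vertices: (72.34,124.29) → (66.21,125.20) → (65.18,131.30) → (70.67,134.17) → (75.10,129.84) → (72.34,124.29). Closed: final G1 returns to the first vertex.

**Shape 2** — `<line>` line segment, stroke `#008000` → score (S526, F2004). Machine vertices: (130.36,191.67) → (39.88,109.94). Open path.

**Shape 3** — `<path>` quadratic bezier, stroke `#008000` → score (S526, F2004). Control points (SVG): P0=(30.52,147.03), P1=(78.49,68.49), P2=(113.71,35.46); sampled at t=k/5. Machine vertices: (30.52,51.07) → (49.20,80.67) → (66.86,106.62) → (83.49,128.93) → (99.11,147.61) → (113.71,162.64). Open path.

**Shape 4** — `<path>` quadratic bezier, stroke `#008000` → score (S526, F2004). Control points (SVG): P0=(130.50,35.84), P1=(90.10,36.75), P2=(57.88,95.27); sampled at t=k/5. Machine vertices: (130.50,162.26) → (114.67,159.59) → (99.49,152.31) → (84.96,140.43) → (71.10,123.93) → (57.88,102.83). Open path.

**Shape 5** — `<polygon>` rectangle, stroke `#008000` → score (S526, F2004). Machine vertices: (89.42,194.38) → (126.15,194.38) → (126.15,168.64) → (89.42,168.64) → (89.42,194.38). Closed: final G1 returns to the first vertex.

**Shape 6** — `<path>` rectangle, stroke `#008000` → score (S526, F2004). Machine vertices: (16.10,146.91) → (41.05,146.91) → (41.05,116.33) → (16.10,116.33) → (16.10,146.91). Closed: final G1 returns to the first vertex.

**Shape 7** — `<polygon>` rectangle, stroke `#008000` → score (S526, F2004). Machine vertices: (6.90,155.08) → (49.98,155.08) → (49.98,85.28) → (6.90,85.28) → (6.90,155.08). Closed: final G1 returns to the first vertex.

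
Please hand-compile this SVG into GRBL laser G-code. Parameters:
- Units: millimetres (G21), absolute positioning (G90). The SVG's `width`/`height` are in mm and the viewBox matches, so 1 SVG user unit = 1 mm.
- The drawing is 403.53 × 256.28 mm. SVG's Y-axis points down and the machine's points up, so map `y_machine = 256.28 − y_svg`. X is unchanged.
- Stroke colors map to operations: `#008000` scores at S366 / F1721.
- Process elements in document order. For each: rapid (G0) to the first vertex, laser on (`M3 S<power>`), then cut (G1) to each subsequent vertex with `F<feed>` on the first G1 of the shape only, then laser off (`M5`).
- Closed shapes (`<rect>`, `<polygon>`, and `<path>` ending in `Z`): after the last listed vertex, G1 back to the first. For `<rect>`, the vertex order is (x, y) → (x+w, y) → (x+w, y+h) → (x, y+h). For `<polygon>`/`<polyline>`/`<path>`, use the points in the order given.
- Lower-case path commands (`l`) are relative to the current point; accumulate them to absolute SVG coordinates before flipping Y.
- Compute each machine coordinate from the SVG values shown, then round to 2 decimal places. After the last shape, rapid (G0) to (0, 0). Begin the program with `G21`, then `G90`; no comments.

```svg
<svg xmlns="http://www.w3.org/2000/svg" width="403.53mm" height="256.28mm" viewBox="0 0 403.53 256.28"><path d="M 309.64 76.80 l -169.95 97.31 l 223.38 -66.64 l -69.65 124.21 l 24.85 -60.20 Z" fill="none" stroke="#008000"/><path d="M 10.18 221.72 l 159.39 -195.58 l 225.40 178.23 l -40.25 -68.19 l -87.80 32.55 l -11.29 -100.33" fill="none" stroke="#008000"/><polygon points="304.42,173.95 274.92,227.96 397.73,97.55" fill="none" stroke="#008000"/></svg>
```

G21
G90
G0 X309.64 Y179.48
M3 S366
G1 X139.69 Y82.17 F1721
G1 X363.07 Y148.81
G1 X293.42 Y24.60
G1 X318.27 Y84.80
G1 X309.64 Y179.48
M5
G0 X10.18 Y34.56
M3 S366
G1 X169.57 Y230.14 F1721
G1 X394.97 Y51.91
G1 X354.72 Y120.10
G1 X266.92 Y87.55
G1 X255.63 Y187.88
M5
G0 X304.42 Y82.33
M3 S366
G1 X274.92 Y28.32 F1721
G1 X397.73 Y158.73
G1 X304.42 Y82.33
M5
G0 X0.00 Y0.00

Since the viewBox matches the mm dimensions, user units are millimetres directly. The only transform is the Y-flip y_m = 256.28 − y_svg.

Shape 1 is a closed polygon drawn with `<path>`. Its stroke #008000 means score at S366, F1721. After flipping Y the toolpath is (309.64,179.48) → (139.69,82.17) → (363.07,148.81) → (293.42,24.60) → (318.27,84.80) → (309.64,179.48), returning to the start.

Shape 2 is a open polyline drawn with `<path>`. Its stroke #008000 means score at S366, F1721. After flipping Y the toolpath is (10.18,34.56) → (169.57,230.14) → (394.97,51.91) → (354.72,120.10) → (266.92,87.55) → (255.63,187.88).

Shape 3 is a closed polygon drawn with `<polygon>`. Its stroke #008000 means score at S366, F1721. After flipping Y the toolpath is (304.42,82.33) → (274.92,28.32) → (397.73,158.73) → (304.42,82.33), returning to the start.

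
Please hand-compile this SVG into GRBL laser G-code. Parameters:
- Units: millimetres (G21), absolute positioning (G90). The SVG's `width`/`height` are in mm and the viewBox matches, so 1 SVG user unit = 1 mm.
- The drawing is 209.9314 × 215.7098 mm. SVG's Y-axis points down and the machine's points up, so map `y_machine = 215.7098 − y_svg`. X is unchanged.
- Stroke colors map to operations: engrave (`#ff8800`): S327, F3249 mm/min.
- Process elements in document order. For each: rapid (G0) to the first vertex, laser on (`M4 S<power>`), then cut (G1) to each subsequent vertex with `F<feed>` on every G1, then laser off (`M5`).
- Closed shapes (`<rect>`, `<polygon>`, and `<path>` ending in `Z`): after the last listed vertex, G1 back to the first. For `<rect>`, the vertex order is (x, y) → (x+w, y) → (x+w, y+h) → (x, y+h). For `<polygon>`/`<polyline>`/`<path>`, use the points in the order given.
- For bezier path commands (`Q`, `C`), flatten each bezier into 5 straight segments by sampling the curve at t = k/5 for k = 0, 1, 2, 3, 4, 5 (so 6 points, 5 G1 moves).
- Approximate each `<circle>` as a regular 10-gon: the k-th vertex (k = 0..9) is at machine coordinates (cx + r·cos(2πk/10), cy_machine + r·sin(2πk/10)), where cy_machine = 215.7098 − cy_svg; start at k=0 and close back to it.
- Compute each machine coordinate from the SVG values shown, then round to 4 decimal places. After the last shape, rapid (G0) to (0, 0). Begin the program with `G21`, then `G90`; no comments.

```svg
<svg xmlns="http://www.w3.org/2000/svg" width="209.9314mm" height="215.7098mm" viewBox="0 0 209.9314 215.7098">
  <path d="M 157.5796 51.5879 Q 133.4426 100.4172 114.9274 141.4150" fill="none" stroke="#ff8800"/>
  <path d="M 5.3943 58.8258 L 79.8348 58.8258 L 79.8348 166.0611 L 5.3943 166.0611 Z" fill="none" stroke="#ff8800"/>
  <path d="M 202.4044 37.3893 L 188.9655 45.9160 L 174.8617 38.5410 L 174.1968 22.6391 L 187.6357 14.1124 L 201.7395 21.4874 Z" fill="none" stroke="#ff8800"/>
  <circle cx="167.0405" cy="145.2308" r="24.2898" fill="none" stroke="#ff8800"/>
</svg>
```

G21
G90
G0 X157.5796 Y164.1219
M4 S327
G1 X148.1497 Y144.9034 F3249
G1 X139.1695 Y126.3115 F3249
G1 X130.6390 Y108.3461 F3249
G1 X122.5584 Y91.0072 F3249
G1 X114.9274 Y74.2948 F3249
M5
G0 X5.3943 Y156.8840
M4 S327
G1 X79.8348 Y156.8840 F3249
G1 X79.8348 Y49.6487 F3249
G1 X5.3943 Y49.6487 F3249
G1 X5.3943 Y156.8840 F3249
M5
G0 X202.4044 Y178.3205
M4 S327
G1 X188.9655 Y169.7938 F3249
G1 X174.8617 Y177.1688 F3249
G1 X174.1968 Y193.0707 F3249
G1 X187.6357 Y201.5974 F3249
G1 X201.7395 Y194.2224 F3249
G1 X202.4044 Y178.3205 F3249
M5
G0 X191.3303 Y70.4790
M4 S327
G1 X186.6914 Y84.7562 F3249
G1 X174.5465 Y93.5800 F3249
G1 X159.5345 Y93.5800 F3249
G1 X147.3896 Y84.7562 F3249
G1 X142.7507 Y70.4790 F3249
G1 X147.3896 Y56.2018 F3249
G1 X159.5345 Y47.3780 F3249
G1 X174.5465 Y47.3780 F3249
G1 X186.6914 Y56.2018 F3249
G1 X191.3303 Y70.4790 F3249
M5
G0 X0.0000 Y0.0000

viewBox `0 0 209.9314 215.7098` with mm width/height → 1 unit = 1 mm. Flip: y_m = 215.7098 − y_svg.

**Shape 1** — `<path>` quadratic bezier, stroke `#ff8800` → engrave (S327, F3249). Control points (SVG): P0=(157.5796,51.5879), P1=(133.4426,100.4172), P2=(114.9274,141.4150); sampled at t=k/5. Machine vertices: (157.5796,164.1219) → (148.1497,144.9034) → (139.1695,126.3115) → (130.6390,108.3461) → (122.5584,91.0072) → (114.9274,74.2948). Open path.

**Shape 2** — `<path>` rectangle, stroke `#ff8800` → engrave (S327, F3249). Machine vertices: (5.3943,156.8840) → (79.8348,156.8840) → (79.8348,49.6487) → (5.3943,49.6487) → (5.3943,156.8840). Closed: final G1 returns to the first vertex.

**Shape 3** — `<path>` regular polygon, stroke `#ff8800` → engrave (S327, F3249). Machine vertices: (202.4044,178.3205) → (188.9655,169.7938) → (174.8617,177.1688) → (174.1968,193.0707) → (187.6357,201.5974) → (201.7395,194.2224) → (202.4044,178.3205). Closed: final G1 returns to the first vertex.

**Shape 4** — `<circle>` circle, stroke `#ff8800` → engrave (S327, F3249). Machine vertices: (191.3303,70.4790) → (186.6914,84.7562) → (174.5465,93.5800) → (159.5345,93.5800) → (147.3896,84.7562) → (142.7507,70.4790) → (147.3896,56.2018) → (159.5345,47.3780) → (174.5465,47.3780) → (186.6914,56.2018) → (191.3303,70.4790). Closed: final G1 returns to the first vertex.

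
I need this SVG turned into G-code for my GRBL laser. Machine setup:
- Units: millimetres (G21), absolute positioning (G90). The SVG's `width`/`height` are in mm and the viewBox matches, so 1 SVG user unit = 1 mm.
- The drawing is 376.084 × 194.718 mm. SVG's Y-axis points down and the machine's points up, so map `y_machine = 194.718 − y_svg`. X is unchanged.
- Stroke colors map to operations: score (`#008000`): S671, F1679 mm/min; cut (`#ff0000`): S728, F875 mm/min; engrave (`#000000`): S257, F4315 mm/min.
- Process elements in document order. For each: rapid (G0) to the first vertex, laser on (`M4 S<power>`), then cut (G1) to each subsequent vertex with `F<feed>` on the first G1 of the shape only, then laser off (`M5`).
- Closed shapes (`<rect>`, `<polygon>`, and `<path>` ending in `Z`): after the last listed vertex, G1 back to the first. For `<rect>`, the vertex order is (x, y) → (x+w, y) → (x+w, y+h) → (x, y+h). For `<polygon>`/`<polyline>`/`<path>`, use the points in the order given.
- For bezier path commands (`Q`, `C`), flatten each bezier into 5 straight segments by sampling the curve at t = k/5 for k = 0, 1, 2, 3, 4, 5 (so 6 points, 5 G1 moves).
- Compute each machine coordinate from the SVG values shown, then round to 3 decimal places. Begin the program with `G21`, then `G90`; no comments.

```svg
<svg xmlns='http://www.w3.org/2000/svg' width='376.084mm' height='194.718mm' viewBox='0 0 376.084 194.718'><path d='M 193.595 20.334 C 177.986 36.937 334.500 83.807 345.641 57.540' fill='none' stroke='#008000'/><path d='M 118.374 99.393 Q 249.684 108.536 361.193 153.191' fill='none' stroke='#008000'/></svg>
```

Since the viewBox matches the mm dimensions, user units are millimetres directly. The only transform is the Y-flip y_m = 194.718 − y_svg.

Shape 1 is a cubic bezier drawn with `<path>`. Its stroke #008000 means score at S671, F1679. After flipping Y the toolpath is (193.595,174.384) → (202.344,161.617) → (237.163,146.550) → (282.813,134.146) → (324.052,129.367) → (345.641,137.178).

Shape 2 is a quadratic bezier drawn with `<path>`. Its stroke #008000 means score at S671, F1679. After flipping Y the toolpath is (118.374,95.325) → (170.106,90.247) → (220.254,82.329) → (268.818,71.569) → (315.797,57.969) → (361.193,41.527).

G21
G90
G0 X193.595 Y174.384
M4 S671
G1 X202.344 Y161.617 F1679
G1 X237.163 Y146.550
G1 X282.813 Y134.146
G1 X324.052 Y129.367
G1 X345.641 Y137.178
M5
G0 X118.374 Y95.325
M4 S671
G1 X170.106 Y90.247 F1679
G1 X220.254 Y82.329
G1 X268.818 Y71.569
G1 X315.797 Y57.969
G1 X361.193 Y41.527
M5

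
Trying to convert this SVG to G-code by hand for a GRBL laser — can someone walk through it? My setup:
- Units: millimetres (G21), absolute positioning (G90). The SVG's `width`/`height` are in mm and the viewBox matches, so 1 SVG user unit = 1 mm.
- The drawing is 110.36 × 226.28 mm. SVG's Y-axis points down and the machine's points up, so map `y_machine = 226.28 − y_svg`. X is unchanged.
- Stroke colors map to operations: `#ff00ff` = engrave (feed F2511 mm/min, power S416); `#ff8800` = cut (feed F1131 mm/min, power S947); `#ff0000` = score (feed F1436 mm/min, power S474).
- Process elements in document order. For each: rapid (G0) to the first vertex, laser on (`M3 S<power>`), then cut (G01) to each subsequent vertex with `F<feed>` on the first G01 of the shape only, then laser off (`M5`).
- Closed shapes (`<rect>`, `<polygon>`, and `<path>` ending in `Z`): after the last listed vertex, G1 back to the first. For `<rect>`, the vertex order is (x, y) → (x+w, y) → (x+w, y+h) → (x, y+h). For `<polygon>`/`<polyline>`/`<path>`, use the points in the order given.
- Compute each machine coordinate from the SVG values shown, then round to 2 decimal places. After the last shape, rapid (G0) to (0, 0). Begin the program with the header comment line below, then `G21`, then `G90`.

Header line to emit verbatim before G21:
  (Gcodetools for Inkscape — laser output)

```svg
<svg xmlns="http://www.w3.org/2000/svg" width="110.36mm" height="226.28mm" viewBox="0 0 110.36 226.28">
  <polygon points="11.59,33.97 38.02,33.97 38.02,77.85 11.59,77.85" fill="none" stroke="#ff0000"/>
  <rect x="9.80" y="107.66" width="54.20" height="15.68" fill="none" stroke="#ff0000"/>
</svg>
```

Since the viewBox matches the mm dimensions, user units are millimetres directly. The only transform is the Y-flip y_m = 226.28 − y_svg.

Shape 1 is a rectangle drawn with `<polygon>`. Its stroke #ff0000 means score at S474, F1436. After flipping Y the toolpath is (11.59,192.31) → (38.02,192.31) → (38.02,148.43) → (11.59,148.43) → (11.59,192.31), returning to the start.

Shape 2 is a rectangle drawn with `<rect>`. Its stroke #ff0000 means score at S474, F1436. After flipping Y the toolpath is (9.80,118.62) → (64.00,118.62) → (64.00,102.94) → (9.80,102.94) → (9.80,118.62), returning to the start.

(Gcodetools for Inkscape — laser output)
G21
G90
G0 X11.59 Y192.31
M3 S474
G01 X38.02 Y192.31 F1436
G01 X38.02 Y148.43
G01 X11.59 Y148.43
G01 X11.59 Y192.31
M5
G0 X9.80 Y118.62
M3 S474
G01 X64.00 Y118.62 F1436
G01 X64.00 Y102.94
G01 X9.80 Y102.94
G01 X9.80 Y118.62
M5
G0 X0.00 Y0.00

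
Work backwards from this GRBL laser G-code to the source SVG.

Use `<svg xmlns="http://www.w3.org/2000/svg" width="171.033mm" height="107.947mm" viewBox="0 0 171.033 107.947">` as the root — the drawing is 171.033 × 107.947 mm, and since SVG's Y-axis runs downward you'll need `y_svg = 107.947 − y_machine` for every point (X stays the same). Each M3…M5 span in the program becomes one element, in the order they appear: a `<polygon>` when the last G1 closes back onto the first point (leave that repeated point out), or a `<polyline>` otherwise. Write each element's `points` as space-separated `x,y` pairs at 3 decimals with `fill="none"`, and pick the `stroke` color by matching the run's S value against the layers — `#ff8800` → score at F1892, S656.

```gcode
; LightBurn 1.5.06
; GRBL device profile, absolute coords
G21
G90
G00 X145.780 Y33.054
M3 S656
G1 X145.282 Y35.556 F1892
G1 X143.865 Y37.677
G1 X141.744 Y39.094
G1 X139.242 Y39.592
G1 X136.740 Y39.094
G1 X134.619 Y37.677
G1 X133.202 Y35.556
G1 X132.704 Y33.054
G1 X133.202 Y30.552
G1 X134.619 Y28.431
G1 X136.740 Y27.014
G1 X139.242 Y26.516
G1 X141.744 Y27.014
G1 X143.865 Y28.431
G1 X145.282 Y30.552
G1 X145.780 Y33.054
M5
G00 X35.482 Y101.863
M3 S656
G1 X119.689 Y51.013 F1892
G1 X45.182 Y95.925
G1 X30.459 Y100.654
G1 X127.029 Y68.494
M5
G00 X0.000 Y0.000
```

Machine Y-up, SVG Y-down with viewBox height 107.947, so y_svg = 107.947 − y_machine; X carries over. Every run uses S656, so all elements get stroke `#ff8800` (score).

Run 1: The run returns to its start, so emit a `<polygon>` with points (Y-flipped): 145.780,74.893 145.282,72.391 143.865,70.270 141.744,68.853 139.242,68.355 136.740,68.853 134.619,70.270 133.202,72.391 132.704,74.893 133.202,77.395 134.619,79.516 136.740,80.933 139.242,81.431 141.744,80.933 143.865,79.516 145.282,77.395.

Run 2: The run is open, so emit a `<polyline>` with points (Y-flipped): 35.482,6.084 119.689,56.934 45.182,12.022 30.459,7.293 127.029,39.453.

<svg xmlns="http://www.w3.org/2000/svg" width="171.033mm" height="107.947mm" viewBox="0 0 171.033 107.947">
  <polygon points="145.780,74.893 145.282,72.391 143.865,70.270 141.744,68.853 139.242,68.355 136.740,68.853 134.619,70.270 133.202,72.391 132.704,74.893 133.202,77.395 134.619,79.516 136.740,80.933 139.242,81.431 141.744,80.933 143.865,79.516 145.282,77.395" fill="none" stroke="#ff8800"/>
  <polyline points="35.482,6.084 119.689,56.934 45.182,12.022 30.459,7.293 127.029,39.453" fill="none" stroke="#ff8800"/>
</svg>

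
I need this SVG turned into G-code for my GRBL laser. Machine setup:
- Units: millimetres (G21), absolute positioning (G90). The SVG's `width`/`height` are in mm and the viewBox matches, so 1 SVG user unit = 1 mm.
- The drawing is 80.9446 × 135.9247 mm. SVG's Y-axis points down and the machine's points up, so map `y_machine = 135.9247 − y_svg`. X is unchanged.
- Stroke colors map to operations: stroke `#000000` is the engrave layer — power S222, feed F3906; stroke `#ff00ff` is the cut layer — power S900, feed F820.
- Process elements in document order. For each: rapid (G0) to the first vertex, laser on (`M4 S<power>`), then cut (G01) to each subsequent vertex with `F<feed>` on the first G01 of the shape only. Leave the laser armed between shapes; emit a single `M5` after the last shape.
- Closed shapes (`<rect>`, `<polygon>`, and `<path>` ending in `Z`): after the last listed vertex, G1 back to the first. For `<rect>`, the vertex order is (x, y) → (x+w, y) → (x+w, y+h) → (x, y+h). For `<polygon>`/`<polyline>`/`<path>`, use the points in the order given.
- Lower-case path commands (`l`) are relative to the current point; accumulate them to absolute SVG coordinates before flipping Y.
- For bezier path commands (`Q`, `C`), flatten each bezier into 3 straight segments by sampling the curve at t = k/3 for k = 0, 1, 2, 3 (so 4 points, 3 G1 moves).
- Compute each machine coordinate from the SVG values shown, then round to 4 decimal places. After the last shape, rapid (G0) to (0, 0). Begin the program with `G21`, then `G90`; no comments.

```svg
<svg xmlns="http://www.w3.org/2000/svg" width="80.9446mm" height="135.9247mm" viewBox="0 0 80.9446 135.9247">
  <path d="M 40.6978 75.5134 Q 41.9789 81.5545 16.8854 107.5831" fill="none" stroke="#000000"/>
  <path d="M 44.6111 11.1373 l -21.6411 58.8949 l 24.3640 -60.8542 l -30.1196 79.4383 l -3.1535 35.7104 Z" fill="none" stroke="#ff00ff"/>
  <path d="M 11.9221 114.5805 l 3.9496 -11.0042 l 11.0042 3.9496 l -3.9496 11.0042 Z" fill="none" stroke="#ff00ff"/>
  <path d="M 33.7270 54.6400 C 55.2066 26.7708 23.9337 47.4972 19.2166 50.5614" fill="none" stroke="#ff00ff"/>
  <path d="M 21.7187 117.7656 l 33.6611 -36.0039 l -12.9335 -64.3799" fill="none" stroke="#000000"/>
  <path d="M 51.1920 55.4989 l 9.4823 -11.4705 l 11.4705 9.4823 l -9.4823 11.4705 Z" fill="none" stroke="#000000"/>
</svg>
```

G21
G90
G0 X40.6978 Y60.4113
M4 S222
G01 X38.6214 Y54.1631 F3906
G01 X30.6839 Y43.4732
G01 X16.8854 Y28.3416
G0 X44.6111 Y124.7874
M4 S900
G01 X22.9700 Y65.8925 F820
G01 X47.3340 Y126.7467
G01 X17.2144 Y47.3084
G01 X14.0609 Y11.5980
G01 X44.6111 Y124.7874
G0 X11.9221 Y21.3442
M4 S900
G01 X15.8717 Y32.3484 F820
G01 X26.8759 Y28.3988
G01 X22.9263 Y17.3946
G01 X11.9221 Y21.3442
G0 X33.7270 Y81.2847
M4 S900
G01 X40.5598 Y95.4094 F820
G01 X29.8483 Y91.8609
G01 X19.2166 Y85.3633
G0 X21.7187 Y18.1591
M4 S222
G01 X55.3798 Y54.1630 F3906
G01 X42.4463 Y118.5429
G0 X51.1920 Y80.4258
M4 S222
G01 X60.6743 Y91.8963 F3906
G01 X72.1448 Y82.4140
G01 X62.6625 Y70.9435
G01 X51.1920 Y80.4258
M5
G0 X0.0000 Y0.0000

viewBox `0 0 80.9446 135.9247` with mm width/height → 1 unit = 1 mm. Flip: y_m = 135.9247 − y_svg.

**Shape 1** — `<path>` quadratic bezier, stroke `#000000` → engrave (S222, F3906). Control points (SVG): P0=(40.6978,75.5134), P1=(41.9789,81.5545), P2=(16.8854,107.5831); sampled at t=k/3. Machine vertices: (40.6978,60.4113) → (38.6214,54.1631) → (30.6839,43.4732) → (16.8854,28.3416). Open path.

**Shape 2** — `<path>` closed polygon, stroke `#ff00ff` → cut (S900, F820). Machine vertices: (44.6111,124.7874) → (22.9700,65.8925) → (47.3340,126.7467) → (17.2144,47.3084) → (14.0609,11.5980) → (44.6111,124.7874). Closed: final G1 returns to the first vertex.

**Shape 3** — `<path>` regular polygon, stroke `#ff00ff` → cut (S900, F820). Machine vertices: (11.9221,21.3442) → (15.8717,32.3484) → (26.8759,28.3988) → (22.9263,17.3946) → (11.9221,21.3442). Closed: final G1 returns to the first vertex.

**Shape 4** — `<path>` cubic bezier, stroke `#ff00ff` → cut (S900, F820). Control points (SVG): P0=(33.7270,54.6400), P1=(55.2066,26.7708), P2=(23.9337,47.4972), P3=(19.2166,50.5614); sampled at t=k/3. Machine vertices: (33.7270,81.2847) → (40.5598,95.4094) → (29.8483,91.8609) → (19.2166,85.3633). Open path.

**Shape 5** — `<path>` open polyline, stroke `#000000` → engrave (S222, F3906). Machine vertices: (21.7187,18.1591) → (55.3798,54.1630) → (42.4463,118.5429). Open path.

**Shape 6** — `<path>` regular polygon, stroke `#000000` → engrave (S222, F3906). Machine vertices: (51.1920,80.4258) → (60.6743,91.8963) → (72.1448,82.4140) → (62.6625,70.9435) → (51.1920,80.4258). Closed: final G1 returns to the first vertex.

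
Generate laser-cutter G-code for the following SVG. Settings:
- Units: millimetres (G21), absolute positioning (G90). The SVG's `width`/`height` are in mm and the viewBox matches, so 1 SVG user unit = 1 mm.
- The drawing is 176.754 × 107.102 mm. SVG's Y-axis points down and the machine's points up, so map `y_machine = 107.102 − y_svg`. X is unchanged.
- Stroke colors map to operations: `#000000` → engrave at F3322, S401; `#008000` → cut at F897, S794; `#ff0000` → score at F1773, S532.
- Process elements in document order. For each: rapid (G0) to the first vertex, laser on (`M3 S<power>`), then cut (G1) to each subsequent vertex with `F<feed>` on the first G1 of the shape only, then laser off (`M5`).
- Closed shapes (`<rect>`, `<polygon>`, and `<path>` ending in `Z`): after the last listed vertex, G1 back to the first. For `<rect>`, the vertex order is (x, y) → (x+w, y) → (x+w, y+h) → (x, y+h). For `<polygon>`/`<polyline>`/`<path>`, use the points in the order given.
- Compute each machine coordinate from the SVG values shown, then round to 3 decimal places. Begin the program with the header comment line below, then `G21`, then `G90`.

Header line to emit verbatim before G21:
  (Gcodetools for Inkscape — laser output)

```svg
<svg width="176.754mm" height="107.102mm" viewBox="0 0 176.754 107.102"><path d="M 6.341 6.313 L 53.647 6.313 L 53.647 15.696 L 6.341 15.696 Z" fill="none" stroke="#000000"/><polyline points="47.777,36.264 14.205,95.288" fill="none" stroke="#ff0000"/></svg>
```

1 u = 1 mm; y_m = 107.102 − y.

[1] `<path>` rectangle, #000000→engrave S401 F3322: (6.341,100.789) → (53.647,100.789) → (53.647,91.406) → (6.341,91.406) → (6.341,100.789) (closed)

[2] `<polyline>` line segment, #ff0000→score S532 F1773: (47.777,70.838) → (14.205,11.814)

(Gcodetools for Inkscape — laser output)
G21
G90
G0 X6.341 Y100.789
M3 S401
G1 X53.647 Y100.789 F3322
G1 X53.647 Y91.406
G1 X6.341 Y91.406
G1 X6.341 Y100.789
M5
G0 X47.777 Y70.838
M3 S532
G1 X14.205 Y11.814 F1773
M5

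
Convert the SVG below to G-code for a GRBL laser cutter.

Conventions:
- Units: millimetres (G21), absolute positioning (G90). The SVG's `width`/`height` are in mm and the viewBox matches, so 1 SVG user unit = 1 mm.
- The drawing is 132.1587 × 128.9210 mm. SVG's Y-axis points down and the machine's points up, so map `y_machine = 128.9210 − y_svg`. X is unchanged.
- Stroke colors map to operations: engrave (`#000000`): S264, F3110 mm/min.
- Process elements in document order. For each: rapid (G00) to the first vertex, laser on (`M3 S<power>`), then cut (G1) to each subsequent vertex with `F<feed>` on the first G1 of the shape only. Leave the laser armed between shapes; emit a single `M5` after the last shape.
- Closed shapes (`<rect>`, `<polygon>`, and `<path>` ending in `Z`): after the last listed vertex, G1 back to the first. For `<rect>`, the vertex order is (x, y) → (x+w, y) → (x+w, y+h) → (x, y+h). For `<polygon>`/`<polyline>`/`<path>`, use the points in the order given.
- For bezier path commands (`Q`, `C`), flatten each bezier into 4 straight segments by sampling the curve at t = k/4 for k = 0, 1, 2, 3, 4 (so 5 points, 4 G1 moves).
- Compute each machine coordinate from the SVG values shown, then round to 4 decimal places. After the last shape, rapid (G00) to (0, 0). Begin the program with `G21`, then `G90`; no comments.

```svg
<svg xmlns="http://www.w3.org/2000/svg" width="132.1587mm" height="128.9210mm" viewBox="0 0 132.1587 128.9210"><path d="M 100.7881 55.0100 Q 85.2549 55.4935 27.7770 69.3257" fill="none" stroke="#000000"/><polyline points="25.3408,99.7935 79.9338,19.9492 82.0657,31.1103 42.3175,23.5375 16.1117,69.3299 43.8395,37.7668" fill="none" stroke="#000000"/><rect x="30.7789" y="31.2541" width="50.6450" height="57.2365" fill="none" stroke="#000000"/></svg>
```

1 u = 1 mm; y_m = 128.9210 − y.

[1] `<path>` quadratic bezier, #000000→engrave S264 F3110: (100.7881,73.9110) → (90.4000,72.8350) → (74.7687,70.0903) → (53.8944,65.6771) → (27.7770,59.5953)

[2] `<polyline>` open polyline, #000000→engrave S264 F3110: (25.3408,29.1275) → (79.9338,108.9718) → (82.0657,97.8107) → (42.3175,105.3835) → (16.1117,59.5911) → (43.8395,91.1542)

[3] `<rect>` rectangle, #000000→engrave S264 F3110: (30.7789,97.6669) → (81.4239,97.6669) → (81.4239,40.4304) → (30.7789,40.4304) → (30.7789,97.6669) (closed)

G21
G90
G00 X100.7881 Y73.9110
M3 S264
G1 X90.4000 Y72.8350 F3110
G1 X74.7687 Y70.0903
G1 X53.8944 Y65.6771
G1 X27.7770 Y59.5953
G00 X25.3408 Y29.1275
M3 S264
G1 X79.9338 Y108.9718 F3110
G1 X82.0657 Y97.8107
G1 X42.3175 Y105.3835
G1 X16.1117 Y59.5911
G1 X43.8395 Y91.1542
G00 X30.7789 Y97.6669
M3 S264
G1 X81.4239 Y97.6669 F3110
G1 X81.4239 Y40.4304
G1 X30.7789 Y40.4304
G1 X30.7789 Y97.6669
M5
G00 X0.0000 Y0.0000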